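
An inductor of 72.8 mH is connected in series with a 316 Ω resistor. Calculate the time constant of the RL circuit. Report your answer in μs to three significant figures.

τ ≈ 230 μs

τ = L/R = (7.280×10^-2 H)/(316 Ω) = 2.304×10^-4 s.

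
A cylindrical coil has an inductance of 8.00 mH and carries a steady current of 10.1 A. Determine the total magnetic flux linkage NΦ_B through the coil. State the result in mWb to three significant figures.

From L = NΦ_B/I, the flux linkage is NΦ_B = LI.
NΦ_B = (8.000×10^-3 H)(10.1 A) = 8.080×10^-2 Wb.

NΦ_B ≈ 80.8 mWb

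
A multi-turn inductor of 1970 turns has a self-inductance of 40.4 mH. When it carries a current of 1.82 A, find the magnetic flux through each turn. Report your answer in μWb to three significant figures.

From L = NΦ_B/I, the flux per turn is Φ_B = LI/N.
Φ_B = (4.040×10^-2 H)(1.82 A)/1970 = 3.732×10^-5 Wb.

Φ_B ≈ 37.3 μWb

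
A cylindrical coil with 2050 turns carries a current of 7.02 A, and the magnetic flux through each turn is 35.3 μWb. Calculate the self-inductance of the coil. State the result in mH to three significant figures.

L ≈ 10.3 mH

Self-inductance is defined by L = NΦ_B/I (flux linkage over current).
L = (2050)(3.530×10^-5 Wb)/(7.02 A) = 1.031×10^-2 H.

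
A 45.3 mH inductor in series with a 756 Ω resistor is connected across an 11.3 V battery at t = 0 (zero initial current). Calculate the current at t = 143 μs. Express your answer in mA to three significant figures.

τ = L/R = 4.530×10^-2/756 = 5.992×10^-5 s; final current I_∞ = ε/R = 11.3/756 = 1.4947×10^-2 A.
I(t) = I_∞(1 − e^(−t/τ)) with t/τ = 2.386.
I = (1.4947×10^-2)(1 − e^(−2.386)) = 1.357×10^-2 A.

I ≈ 13.6 mA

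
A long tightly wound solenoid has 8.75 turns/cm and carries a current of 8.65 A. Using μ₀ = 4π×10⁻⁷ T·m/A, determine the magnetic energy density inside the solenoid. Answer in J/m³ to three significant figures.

B = μ₀nI = (4π×10⁻⁷)(875)(8.65) = 9.511×10^-3 T.
u = B²/(2μ₀) = (9.511×10^-3)²/(2×4π×10⁻⁷) = 35.99 J/m³.

u ≈ 36.0 J/m³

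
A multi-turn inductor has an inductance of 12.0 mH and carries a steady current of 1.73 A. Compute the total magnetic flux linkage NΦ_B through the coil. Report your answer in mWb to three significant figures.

From L = NΦ_B/I, the flux linkage is NΦ_B = LI.
NΦ_B = (1.200×10^-2 H)(1.73 A) = 2.076×10^-2 Wb.

NΦ_B ≈ 20.8 mWb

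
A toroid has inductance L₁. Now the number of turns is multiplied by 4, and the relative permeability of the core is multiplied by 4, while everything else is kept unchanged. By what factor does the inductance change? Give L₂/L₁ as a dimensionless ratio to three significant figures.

For a toroid, L ∝ μᵣN²A/R.
L₂/L₁ = (4)^2 × (4) = 64.0.

L₂/L₁ = 64.0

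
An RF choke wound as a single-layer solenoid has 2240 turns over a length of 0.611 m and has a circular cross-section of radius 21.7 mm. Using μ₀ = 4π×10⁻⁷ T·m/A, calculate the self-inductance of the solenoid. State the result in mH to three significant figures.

A = πr² = π(2.170×10^-2 m)² = 1.479×10^-3 m².
For a long solenoid, L = μ₀N²A/ℓ.
L = (4π×10⁻⁷)(2240)²(1.479×10^-3)/(0.611 m) = 1.527×10^-2 H.

L ≈ 15.3 mH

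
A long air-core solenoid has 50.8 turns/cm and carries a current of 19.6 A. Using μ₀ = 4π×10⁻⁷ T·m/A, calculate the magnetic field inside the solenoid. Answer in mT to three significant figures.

B ≈ 125 mT

Inside a long solenoid, B = μ₀nI.
B = (4π×10⁻⁷)(5.080×10^3 m⁻¹)(19.6 A) = 0.1251 T.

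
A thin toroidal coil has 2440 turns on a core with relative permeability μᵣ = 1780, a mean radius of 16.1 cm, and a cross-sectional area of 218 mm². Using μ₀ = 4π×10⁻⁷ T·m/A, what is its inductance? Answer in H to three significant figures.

For a thin toroid, L = μ₀μᵣN²A/(2πR).
L = (4π×10⁻⁷)(1780)(2440)²(2.180×10^-4) / (2π×0.161 m) = 2.87 H.

L ≈ 2.87 H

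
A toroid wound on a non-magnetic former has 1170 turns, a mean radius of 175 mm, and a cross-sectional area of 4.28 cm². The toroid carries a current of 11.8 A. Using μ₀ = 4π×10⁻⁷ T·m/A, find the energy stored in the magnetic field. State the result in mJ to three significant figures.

L = μ₀N²A/(2πR) = (4π×10⁻⁷)(1170)²(4.280×10^-4)/(2π×0.175) = 6.696×10^-4 H.
U = ½LI² = ½(6.696×10^-4)(11.8)² = 4.662×10^-2 J.

U ≈ 46.6 mJ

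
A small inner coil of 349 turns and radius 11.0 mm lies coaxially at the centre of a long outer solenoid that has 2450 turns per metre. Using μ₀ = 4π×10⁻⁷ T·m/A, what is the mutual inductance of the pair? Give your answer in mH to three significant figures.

The outer solenoid produces a uniform field B₁ = μ₀n₁I₁ across the inner coil,
so the flux linkage is N₂Φ = N₂B₁A₂ = μ₀n₁N₂A₂·I₁, giving M = μ₀n₁N₂A₂.
A₂ = πr² = π(1.100×10^-2 m)² = 3.801×10^-4 m².
M = (4π×10⁻⁷)(2450)(349)(3.801×10^-4) = 4.084×10^-4 H.

M ≈ 0.408 mH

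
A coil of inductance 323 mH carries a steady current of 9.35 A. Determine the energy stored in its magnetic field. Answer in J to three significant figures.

U ≈ 14.1 J

Stored magnetic energy: U = ½LI².
U = ½(0.323 H)(9.35 A)² = 14.12 J.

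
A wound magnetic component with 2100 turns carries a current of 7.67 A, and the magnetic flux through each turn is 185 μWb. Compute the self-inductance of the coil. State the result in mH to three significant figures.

Self-inductance is defined by L = NΦ_B/I (flux linkage over current).
L = (2100)(1.850×10^-4 Wb)/(7.67 A) = 5.065×10^-2 H.

L ≈ 50.7 mH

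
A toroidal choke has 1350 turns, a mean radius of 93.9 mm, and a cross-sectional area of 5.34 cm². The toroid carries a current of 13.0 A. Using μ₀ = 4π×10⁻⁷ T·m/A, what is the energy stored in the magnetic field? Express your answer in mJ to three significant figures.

U ≈ 175 mJ

L = μ₀N²A/(2πR) = (4π×10⁻⁷)(1350)²(5.340×10^-4)/(2π×9.390×10^-2) = 2.073×10^-3 H.
U = ½LI² = ½(2.073×10^-3)(13.0)² = 0.1752 J.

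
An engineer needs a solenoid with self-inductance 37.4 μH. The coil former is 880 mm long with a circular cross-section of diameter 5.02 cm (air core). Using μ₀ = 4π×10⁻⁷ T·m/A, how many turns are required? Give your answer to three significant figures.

A = π(d/2)² = π(2.510×10^-2 m)² = 1.979×10^-3 m².
From L = μ₀N²A/ℓ, N = √(Lℓ / (μ₀A)).
N = √[(3.740×10^-5)(0.88) / ((4π×10⁻⁷)×1.979×10^-3)] = √(1.323×10^4) ≈ 115.0.

N ≈ 115 turns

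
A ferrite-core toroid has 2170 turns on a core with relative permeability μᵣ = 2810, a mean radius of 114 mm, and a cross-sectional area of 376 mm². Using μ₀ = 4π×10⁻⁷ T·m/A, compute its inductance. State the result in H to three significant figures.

For a thin toroid, L = μ₀μᵣN²A/(2πR).
L = (4π×10⁻⁷)(2810)(2170)²(3.760×10^-4) / (2π×0.114 m) = 8.728 H.

L ≈ 8.73 H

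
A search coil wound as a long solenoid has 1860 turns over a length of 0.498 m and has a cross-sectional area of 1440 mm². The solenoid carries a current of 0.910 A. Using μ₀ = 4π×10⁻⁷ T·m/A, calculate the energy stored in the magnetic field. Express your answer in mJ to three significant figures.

A = 1440 mm² = 1.440×10^-3 m².
L = μ₀N²A/ℓ = (4π×10⁻⁷)(1860)²(1.440×10^-3)/(0.498) = 1.257×10^-2 H.
U = ½LI² = ½(1.257×10^-2)(0.910)² = 5.205×10^-3 J.

U ≈ 5.21 mJ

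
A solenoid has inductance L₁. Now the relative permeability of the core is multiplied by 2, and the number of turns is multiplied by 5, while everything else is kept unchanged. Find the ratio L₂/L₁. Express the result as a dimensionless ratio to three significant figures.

L₂/L₁ = 50.0

For a solenoid, L ∝ μᵣN²A/ℓ.
L₂/L₁ = (2) × (5)^2 = 50.0.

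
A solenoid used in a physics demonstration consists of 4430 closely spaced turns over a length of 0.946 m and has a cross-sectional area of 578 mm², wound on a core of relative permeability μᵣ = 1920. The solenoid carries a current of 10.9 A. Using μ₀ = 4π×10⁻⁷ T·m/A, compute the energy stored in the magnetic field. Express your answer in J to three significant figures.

U ≈ 1720 J

A = 578 mm² = 5.780×10^-4 m².
L = μ₀μᵣN²A/ℓ = (4π×10⁻⁷)(1920)(4430)²(5.780×10^-4)/(0.946) = 28.93 H.
U = ½LI² = ½(28.93)(10.9)² = 1.719×10^3 J.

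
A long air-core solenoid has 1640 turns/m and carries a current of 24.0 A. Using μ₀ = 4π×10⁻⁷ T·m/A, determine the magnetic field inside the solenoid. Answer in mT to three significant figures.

B ≈ 49.5 mT

Inside a long solenoid, B = μ₀nI.
B = (4π×10⁻⁷)(1.640×10^3 m⁻¹)(24.0 A) = 4.946×10^-2 T.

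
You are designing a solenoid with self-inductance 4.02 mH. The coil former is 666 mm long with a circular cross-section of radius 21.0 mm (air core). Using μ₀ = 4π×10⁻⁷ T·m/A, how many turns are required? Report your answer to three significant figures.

N ≈ 1240 turns

A = πr² = π(2.100×10^-2 m)² = 1.385×10^-3 m².
From L = μ₀N²A/ℓ, N = √(Lℓ / (μ₀A)).
N = √[(4.020×10^-3)(0.666) / ((4π×10⁻⁷)×1.385×10^-3)] = √(1.538×10^6) ≈ 1240.1.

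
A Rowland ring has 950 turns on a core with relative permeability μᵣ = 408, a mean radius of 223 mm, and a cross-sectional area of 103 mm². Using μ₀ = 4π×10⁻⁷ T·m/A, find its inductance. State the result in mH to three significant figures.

For a thin toroid, L = μ₀μᵣN²A/(2πR).
L = (4π×10⁻⁷)(408)(950)²(1.030×10^-4) / (2π×0.223 m) = 3.401×10^-2 H.

L ≈ 34.0 mH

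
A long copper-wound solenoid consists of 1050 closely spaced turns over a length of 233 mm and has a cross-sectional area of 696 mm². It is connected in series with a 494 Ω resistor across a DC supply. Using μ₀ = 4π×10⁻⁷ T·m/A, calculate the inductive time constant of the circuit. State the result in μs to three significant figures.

τ ≈ 8.38 μs

A = 696 mm² = 6.960×10^-4 m².
L = μ₀N²A/ℓ = (4π×10⁻⁷)(1050)²(6.960×10^-4)/(0.233) = 4.138×10^-3 H.
τ = L/R = (4.138×10^-3)/(494) = 8.378×10^-6 s.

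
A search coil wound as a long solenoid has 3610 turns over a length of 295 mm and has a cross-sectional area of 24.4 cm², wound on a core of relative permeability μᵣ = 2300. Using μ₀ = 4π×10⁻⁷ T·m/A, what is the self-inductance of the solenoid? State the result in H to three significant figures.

L ≈ 312 H

A = 24.4 cm² = 2.440×10^-3 m².
For a long solenoid, L = μ₀μᵣN²A/ℓ.
L = (4π×10⁻⁷)(2300)(3610)²(2.440×10^-3)/(0.295 m) = 311.5 H.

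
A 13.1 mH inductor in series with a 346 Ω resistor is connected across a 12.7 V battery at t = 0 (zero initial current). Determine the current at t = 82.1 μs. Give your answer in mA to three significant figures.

τ = L/R = 1.310×10^-2/346 = 3.786×10^-5 s; final current I_∞ = ε/R = 12.7/346 = 3.671×10^-2 A.
I(t) = I_∞(1 − e^(−t/τ)) with t/τ = 2.168.
I = (3.671×10^-2)(1 − e^(−2.168)) = 3.251×10^-2 A.

I ≈ 32.5 mA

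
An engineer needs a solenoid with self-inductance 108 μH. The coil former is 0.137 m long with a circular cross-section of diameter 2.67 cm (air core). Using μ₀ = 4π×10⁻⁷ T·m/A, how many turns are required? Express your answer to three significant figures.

A = π(d/2)² = π(1.335×10^-2 m)² = 5.599×10^-4 m².
From L = μ₀N²A/ℓ, N = √(Lℓ / (μ₀A)).
N = √[(1.080×10^-4)(0.137) / ((4π×10⁻⁷)×5.599×10^-4)] = √(2.103×10^4) ≈ 145.0.

N ≈ 145 turns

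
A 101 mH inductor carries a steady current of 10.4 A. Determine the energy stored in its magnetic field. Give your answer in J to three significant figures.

U ≈ 5.46 J

Stored magnetic energy: U = ½LI².
U = ½(0.101 H)(10.4 A)² = 5.462 J.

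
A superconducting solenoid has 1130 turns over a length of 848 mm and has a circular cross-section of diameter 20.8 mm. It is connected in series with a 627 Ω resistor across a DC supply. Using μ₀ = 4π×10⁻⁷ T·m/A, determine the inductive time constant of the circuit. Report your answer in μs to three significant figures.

A = π(d/2)² = π(1.040×10^-2 m)² = 3.398×10^-4 m².
L = μ₀N²A/ℓ = (4π×10⁻⁷)(1130)²(3.398×10^-4)/(0.848) = 6.430×10^-4 H.
τ = L/R = (6.430×10^-4)/(627) = 1.025×10^-6 s.

τ ≈ 1.03 μs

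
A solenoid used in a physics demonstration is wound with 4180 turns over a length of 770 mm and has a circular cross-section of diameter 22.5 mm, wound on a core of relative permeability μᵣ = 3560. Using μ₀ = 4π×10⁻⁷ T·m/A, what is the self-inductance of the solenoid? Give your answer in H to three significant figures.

A = π(d/2)² = π(1.125×10^-2 m)² = 3.976×10^-4 m².
For a long solenoid, L = μ₀μᵣN²A/ℓ.
L = (4π×10⁻⁷)(3560)(4180)²(3.976×10^-4)/(0.77 m) = 40.36 H.

L ≈ 40.4 H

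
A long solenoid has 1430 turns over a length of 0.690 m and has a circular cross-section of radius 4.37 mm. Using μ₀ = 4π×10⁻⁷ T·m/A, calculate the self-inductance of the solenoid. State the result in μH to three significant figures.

A = πr² = π(4.370×10^-3 m)² = 5.999×10^-5 m².
For a long solenoid, L = μ₀N²A/ℓ.
L = (4π×10⁻⁷)(1430)²(5.999×10^-5)/(0.69 m) = 2.234×10^-4 H.

L ≈ 223 μH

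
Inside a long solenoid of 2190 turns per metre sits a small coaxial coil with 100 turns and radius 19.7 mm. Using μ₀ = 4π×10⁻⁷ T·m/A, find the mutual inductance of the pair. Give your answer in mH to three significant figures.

M ≈ 0.336 mH

The outer solenoid produces a uniform field B₁ = μ₀n₁I₁ across the inner coil,
so the flux linkage is N₂Φ = N₂B₁A₂ = μ₀n₁N₂A₂·I₁, giving M = μ₀n₁N₂A₂.
A₂ = πr² = π(1.970×10^-2 m)² = 1.219×10^-3 m².
M = (4π×10⁻⁷)(2190)(100)(1.219×10^-3) = 3.355×10^-4 H.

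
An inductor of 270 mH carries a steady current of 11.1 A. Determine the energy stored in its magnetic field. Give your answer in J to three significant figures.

U ≈ 16.6 J

Stored magnetic energy: U = ½LI².
U = ½(0.27 H)(11.1 A)² = 16.63 J.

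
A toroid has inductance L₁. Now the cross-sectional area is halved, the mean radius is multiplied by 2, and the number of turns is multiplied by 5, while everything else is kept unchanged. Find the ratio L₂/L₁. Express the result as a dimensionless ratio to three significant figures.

For a toroid, L ∝ μᵣN²A/R.
L₂/L₁ = (0.5) × (2)^-1 × (5)^2 = 6.25.

L₂/L₁ = 6.25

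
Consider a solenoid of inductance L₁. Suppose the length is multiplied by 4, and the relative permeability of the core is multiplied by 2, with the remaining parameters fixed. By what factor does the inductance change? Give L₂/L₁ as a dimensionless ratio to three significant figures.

L₂/L₁ = 0.500

For a solenoid, L ∝ μᵣN²A/ℓ.
L₂/L₁ = (4)^-1 × (2) = 0.500.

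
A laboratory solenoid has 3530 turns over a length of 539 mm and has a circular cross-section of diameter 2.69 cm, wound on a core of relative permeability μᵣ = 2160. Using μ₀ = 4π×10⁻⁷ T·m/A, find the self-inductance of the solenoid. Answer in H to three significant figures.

L ≈ 35.7 H

A = π(d/2)² = π(1.345×10^-2 m)² = 5.683×10^-4 m².
For a long solenoid, L = μ₀μᵣN²A/ℓ.
L = (4π×10⁻⁷)(2160)(3530)²(5.683×10^-4)/(0.539 m) = 35.66 H.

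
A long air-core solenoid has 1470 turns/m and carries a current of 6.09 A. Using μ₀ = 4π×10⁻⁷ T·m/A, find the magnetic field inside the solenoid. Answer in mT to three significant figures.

B ≈ 11.2 mT

Inside a long solenoid, B = μ₀nI.
B = (4π×10⁻⁷)(1.470×10^3 m⁻¹)(6.09 A) = 1.12498×10^-2 T.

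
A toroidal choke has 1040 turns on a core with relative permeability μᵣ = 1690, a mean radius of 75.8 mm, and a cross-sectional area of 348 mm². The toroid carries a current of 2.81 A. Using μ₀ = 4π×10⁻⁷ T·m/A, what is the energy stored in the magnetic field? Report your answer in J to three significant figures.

L = μ₀μᵣN²A/(2πR) = (4π×10⁻⁷)(1690)(1040)²(3.480×10^-4)/(2π×7.580×10^-2) = 1.678 H.
U = ½LI² = ½(1.678)(2.81)² = 6.626 J.

U ≈ 6.63 J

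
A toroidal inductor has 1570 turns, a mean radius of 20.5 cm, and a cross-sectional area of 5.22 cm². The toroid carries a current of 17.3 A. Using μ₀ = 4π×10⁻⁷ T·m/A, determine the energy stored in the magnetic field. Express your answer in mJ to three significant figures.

U ≈ 188 mJ

L = μ₀N²A/(2πR) = (4π×10⁻⁷)(1570)²(5.220×10^-4)/(2π×0.205) = 1.255×10^-3 H.
U = ½LI² = ½(1.255×10^-3)(17.3)² = 0.1878 J.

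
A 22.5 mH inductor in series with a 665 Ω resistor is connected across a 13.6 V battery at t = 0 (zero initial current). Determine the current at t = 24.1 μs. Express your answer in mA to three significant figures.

τ = L/R = 2.250×10^-2/665 = 3.383×10^-5 s; final current I_∞ = ε/R = 13.6/665 = 2.045×10^-2 A.
I(t) = I_∞(1 − e^(−t/τ)) with t/τ = 0.712.
I = (2.045×10^-2)(1 − e^(−0.712)) = 1.042×10^-2 A.

I ≈ 10.4 mA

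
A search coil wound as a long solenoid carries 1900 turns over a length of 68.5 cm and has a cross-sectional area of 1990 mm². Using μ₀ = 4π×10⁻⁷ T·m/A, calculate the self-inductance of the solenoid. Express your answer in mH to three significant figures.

L ≈ 13.2 mH

A = 1990 mm² = 1.990×10^-3 m².
For a long solenoid, L = μ₀N²A/ℓ.
L = (4π×10⁻⁷)(1900)²(1.990×10^-3)/(0.685 m) = 1.318×10^-2 H.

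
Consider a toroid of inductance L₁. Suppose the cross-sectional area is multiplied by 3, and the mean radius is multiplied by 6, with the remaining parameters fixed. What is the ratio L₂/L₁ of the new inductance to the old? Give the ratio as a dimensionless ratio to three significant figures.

For a toroid, L ∝ μᵣN²A/R.
L₂/L₁ = (3) × (6)^-1 = 0.500.

L₂/L₁ = 0.500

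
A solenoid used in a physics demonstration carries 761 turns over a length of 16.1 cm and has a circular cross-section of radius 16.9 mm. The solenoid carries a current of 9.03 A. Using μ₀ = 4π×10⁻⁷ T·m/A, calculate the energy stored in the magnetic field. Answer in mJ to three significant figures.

U ≈ 165 mJ

A = πr² = π(1.690×10^-2 m)² = 8.973×10^-4 m².
L = μ₀N²A/ℓ = (4π×10⁻⁷)(761)²(8.973×10^-4)/(0.161) = 4.056×10^-3 H.
U = ½LI² = ½(4.056×10^-3)(9.03)² = 0.1654 J.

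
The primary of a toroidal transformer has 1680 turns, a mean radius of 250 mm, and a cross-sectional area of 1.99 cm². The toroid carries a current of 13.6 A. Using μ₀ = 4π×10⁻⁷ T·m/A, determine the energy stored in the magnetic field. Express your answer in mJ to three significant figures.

L = μ₀N²A/(2πR) = (4π×10⁻⁷)(1680)²(1.990×10^-4)/(2π×0.25) = 4.493×10^-4 H.
U = ½LI² = ½(4.493×10^-4)(13.6)² = 4.155×10^-2 J.

U ≈ 41.6 mJ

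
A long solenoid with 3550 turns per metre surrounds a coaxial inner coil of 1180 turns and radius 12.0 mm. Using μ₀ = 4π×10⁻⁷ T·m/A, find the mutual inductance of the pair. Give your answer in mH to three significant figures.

M ≈ 2.38 mH

The outer solenoid produces a uniform field B₁ = μ₀n₁I₁ across the inner coil,
so the flux linkage is N₂Φ = N₂B₁A₂ = μ₀n₁N₂A₂·I₁, giving M = μ₀n₁N₂A₂.
A₂ = πr² = π(1.200×10^-2 m)² = 4.524×10^-4 m².
M = (4π×10⁻⁷)(3550)(1180)(4.524×10^-4) = 2.381×10^-3 H.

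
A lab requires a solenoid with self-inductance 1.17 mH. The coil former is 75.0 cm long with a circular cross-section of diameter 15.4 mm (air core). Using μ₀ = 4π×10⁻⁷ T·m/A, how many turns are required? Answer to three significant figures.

N ≈ 1940 turns

A = π(d/2)² = π(7.700×10^-3 m)² = 1.863×10^-4 m².
From L = μ₀N²A/ℓ, N = √(Lℓ / (μ₀A)).
N = √[(1.170×10^-3)(0.75) / ((4π×10⁻⁷)×1.863×10^-4)] = √(3.749×10^6) ≈ 1936.2.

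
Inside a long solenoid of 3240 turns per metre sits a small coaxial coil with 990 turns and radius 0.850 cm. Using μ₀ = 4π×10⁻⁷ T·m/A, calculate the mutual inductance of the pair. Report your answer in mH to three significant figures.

The outer solenoid produces a uniform field B₁ = μ₀n₁I₁ across the inner coil,
so the flux linkage is N₂Φ = N₂B₁A₂ = μ₀n₁N₂A₂·I₁, giving M = μ₀n₁N₂A₂.
A₂ = πr² = π(8.500×10^-3 m)² = 2.270×10^-4 m².
M = (4π×10⁻⁷)(3240)(990)(2.270×10^-4) = 9.149×10^-4 H.

M ≈ 0.915 mH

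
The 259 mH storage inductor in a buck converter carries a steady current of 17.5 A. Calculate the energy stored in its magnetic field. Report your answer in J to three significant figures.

U ≈ 39.7 J

Stored magnetic energy: U = ½LI².
U = ½(0.259 H)(17.5 A)² = 39.66 J.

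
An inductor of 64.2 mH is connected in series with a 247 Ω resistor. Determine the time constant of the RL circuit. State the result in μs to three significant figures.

τ = L/R = (6.420×10^-2 H)/(247 Ω) = 2.599×10^-4 s.

τ ≈ 260 μs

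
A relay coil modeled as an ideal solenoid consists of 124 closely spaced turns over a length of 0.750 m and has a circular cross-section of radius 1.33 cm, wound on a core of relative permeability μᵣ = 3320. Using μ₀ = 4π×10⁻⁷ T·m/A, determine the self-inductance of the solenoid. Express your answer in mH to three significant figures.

A = πr² = π(1.330×10^-2 m)² = 5.557×10^-4 m².
For a long solenoid, L = μ₀μᵣN²A/ℓ.
L = (4π×10⁻⁷)(3320)(124)²(5.557×10^-4)/(0.75 m) = 4.753×10^-2 H.

L ≈ 47.5 mH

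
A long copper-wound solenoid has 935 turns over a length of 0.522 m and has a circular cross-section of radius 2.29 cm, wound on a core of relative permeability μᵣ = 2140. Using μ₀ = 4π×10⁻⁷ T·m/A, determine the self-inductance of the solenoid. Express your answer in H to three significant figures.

A = πr² = π(2.290×10^-2 m)² = 1.647×10^-3 m².
For a long solenoid, L = μ₀μᵣN²A/ℓ.
L = (4π×10⁻⁷)(2140)(935)²(1.647×10^-3)/(0.522 m) = 7.42 H.

L ≈ 7.42 H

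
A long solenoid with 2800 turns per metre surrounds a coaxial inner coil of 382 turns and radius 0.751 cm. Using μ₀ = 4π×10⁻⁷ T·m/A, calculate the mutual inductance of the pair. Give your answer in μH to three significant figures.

M ≈ 238 μH

The outer solenoid produces a uniform field B₁ = μ₀n₁I₁ across the inner coil,
so the flux linkage is N₂Φ = N₂B₁A₂ = μ₀n₁N₂A₂·I₁, giving M = μ₀n₁N₂A₂.
A₂ = πr² = π(7.510×10^-3 m)² = 1.772×10^-4 m².
M = (4π×10⁻⁷)(2800)(382)(1.772×10^-4) = 2.382×10^-4 H.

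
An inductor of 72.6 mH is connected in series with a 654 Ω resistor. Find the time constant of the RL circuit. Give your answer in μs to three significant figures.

τ ≈ 111 μs

τ = L/R = (7.260×10^-2 H)/(654 Ω) = 1.110×10^-4 s.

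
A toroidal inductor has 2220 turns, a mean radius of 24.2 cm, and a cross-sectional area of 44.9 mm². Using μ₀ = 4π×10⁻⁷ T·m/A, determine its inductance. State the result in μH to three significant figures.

For a thin toroid, L = μ₀N²A/(2πR).
L = (4π×10⁻⁷)(2220)²(4.490×10^-5) / (2π×0.242 m) = 1.829×10^-4 H.

L ≈ 183 μH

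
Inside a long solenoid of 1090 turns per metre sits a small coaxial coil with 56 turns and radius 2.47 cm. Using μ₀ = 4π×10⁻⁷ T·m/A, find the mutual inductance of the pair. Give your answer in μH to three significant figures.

M ≈ 147 μH

The outer solenoid produces a uniform field B₁ = μ₀n₁I₁ across the inner coil,
so the flux linkage is N₂Φ = N₂B₁A₂ = μ₀n₁N₂A₂·I₁, giving M = μ₀n₁N₂A₂.
A₂ = πr² = π(2.470×10^-2 m)² = 1.917×10^-3 m².
M = (4π×10⁻⁷)(1090)(56)(1.917×10^-3) = 1.470×10^-4 H.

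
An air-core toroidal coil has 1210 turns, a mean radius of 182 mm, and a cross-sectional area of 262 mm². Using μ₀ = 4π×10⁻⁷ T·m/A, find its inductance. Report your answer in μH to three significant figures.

For a thin toroid, L = μ₀N²A/(2πR).
L = (4π×10⁻⁷)(1210)²(2.620×10^-4) / (2π×0.182 m) = 4.215×10^-4 H.

L ≈ 422 μH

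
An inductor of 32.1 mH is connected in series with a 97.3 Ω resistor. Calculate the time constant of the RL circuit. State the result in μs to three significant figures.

τ ≈ 330 μs

τ = L/R = (3.210×10^-2 H)/(97.3 Ω) = 3.299×10^-4 s.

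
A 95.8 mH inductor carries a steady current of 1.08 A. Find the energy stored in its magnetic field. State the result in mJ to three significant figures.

Stored magnetic energy: U = ½LI².
U = ½(9.580×10^-2 H)(1.08 A)² = 5.587×10^-2 J.

U ≈ 55.9 mJ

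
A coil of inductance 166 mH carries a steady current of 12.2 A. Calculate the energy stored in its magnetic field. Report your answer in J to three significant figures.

U ≈ 12.4 J

Stored magnetic energy: U = ½LI².
U = ½(0.166 H)(12.2 A)² = 12.35 J.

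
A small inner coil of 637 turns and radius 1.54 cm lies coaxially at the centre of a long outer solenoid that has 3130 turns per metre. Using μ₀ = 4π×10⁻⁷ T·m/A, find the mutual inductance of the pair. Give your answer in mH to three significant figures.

The outer solenoid produces a uniform field B₁ = μ₀n₁I₁ across the inner coil,
so the flux linkage is N₂Φ = N₂B₁A₂ = μ₀n₁N₂A₂·I₁, giving M = μ₀n₁N₂A₂.
A₂ = πr² = π(1.540×10^-2 m)² = 7.451×10^-4 m².
M = (4π×10⁻⁷)(3130)(637)(7.451×10^-4) = 1.867×10^-3 H.

M ≈ 1.87 mH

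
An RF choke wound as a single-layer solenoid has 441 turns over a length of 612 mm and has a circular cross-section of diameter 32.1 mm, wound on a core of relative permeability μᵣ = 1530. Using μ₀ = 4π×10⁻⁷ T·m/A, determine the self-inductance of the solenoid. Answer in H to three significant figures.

A = π(d/2)² = π(1.605×10^-2 m)² = 8.093×10^-4 m².
For a long solenoid, L = μ₀μᵣN²A/ℓ.
L = (4π×10⁻⁷)(1530)(441)²(8.093×10^-4)/(0.612 m) = 0.49446 H.

L ≈ 0.494 H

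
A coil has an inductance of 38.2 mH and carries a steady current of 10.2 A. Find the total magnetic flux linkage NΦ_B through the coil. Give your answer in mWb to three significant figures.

From L = NΦ_B/I, the flux linkage is NΦ_B = LI.
NΦ_B = (3.820×10^-2 H)(10.2 A) = 0.3896 Wb.

NΦ_B ≈ 390 mWb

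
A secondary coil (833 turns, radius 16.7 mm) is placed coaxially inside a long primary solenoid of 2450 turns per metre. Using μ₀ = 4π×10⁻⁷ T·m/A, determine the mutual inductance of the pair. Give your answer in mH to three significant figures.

The outer solenoid produces a uniform field B₁ = μ₀n₁I₁ across the inner coil,
so the flux linkage is N₂Φ = N₂B₁A₂ = μ₀n₁N₂A₂·I₁, giving M = μ₀n₁N₂A₂.
A₂ = πr² = π(1.670×10^-2 m)² = 8.762×10^-4 m².
M = (4π×10⁻⁷)(2450)(833)(8.762×10^-4) = 2.247×10^-3 H.

M ≈ 2.25 mH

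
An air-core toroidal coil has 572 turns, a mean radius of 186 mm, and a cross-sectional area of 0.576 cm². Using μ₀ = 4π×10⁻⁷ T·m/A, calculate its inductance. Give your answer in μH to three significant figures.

L ≈ 20.3 μH

For a thin toroid, L = μ₀N²A/(2πR).
L = (4π×10⁻⁷)(572)²(5.760×10^-5) / (2π×0.186 m) = 2.026×10^-5 H.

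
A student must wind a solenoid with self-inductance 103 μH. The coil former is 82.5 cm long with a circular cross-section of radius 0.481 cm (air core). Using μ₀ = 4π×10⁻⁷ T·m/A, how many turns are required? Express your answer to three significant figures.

N ≈ 965 turns

A = πr² = π(4.810×10^-3 m)² = 7.268×10^-5 m².
From L = μ₀N²A/ℓ, N = √(Lℓ / (μ₀A)).
N = √[(1.030×10^-4)(0.825) / ((4π×10⁻⁷)×7.268×10^-5)] = √(9.303×10^5) ≈ 964.5.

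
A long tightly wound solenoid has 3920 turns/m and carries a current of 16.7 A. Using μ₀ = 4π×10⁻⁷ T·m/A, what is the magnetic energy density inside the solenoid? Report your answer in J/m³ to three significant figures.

B = μ₀nI = (4π×10⁻⁷)(3.920×10^3)(16.7) = 8.226×10^-2 T.
u = B²/(2μ₀) = (8.226×10^-2)²/(2×4π×10⁻⁷) = 2.693×10^3 J/m³.

u ≈ 2690 J/m³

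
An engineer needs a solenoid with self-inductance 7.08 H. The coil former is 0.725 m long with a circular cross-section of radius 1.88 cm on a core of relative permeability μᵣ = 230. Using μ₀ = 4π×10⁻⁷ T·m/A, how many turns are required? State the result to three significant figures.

A = πr² = π(1.880×10^-2 m)² = 1.110×10^-3 m².
From L = μ₀μᵣN²A/ℓ, N = √(Lℓ / (μ₀μᵣA)).
N = √[(7.08)(0.725) / ((4π×10⁻⁷)(230)×1.110×10^-3)] = √(1.599×10^7) ≈ 3999.3.

N ≈ 4000 turns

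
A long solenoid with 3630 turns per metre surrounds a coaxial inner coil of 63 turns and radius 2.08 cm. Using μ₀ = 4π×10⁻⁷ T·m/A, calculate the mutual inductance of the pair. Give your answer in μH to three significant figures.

The outer solenoid produces a uniform field B₁ = μ₀n₁I₁ across the inner coil,
so the flux linkage is N₂Φ = N₂B₁A₂ = μ₀n₁N₂A₂·I₁, giving M = μ₀n₁N₂A₂.
A₂ = πr² = π(2.080×10^-2 m)² = 1.359×10^-3 m².
M = (4π×10⁻⁷)(3630)(63)(1.359×10^-3) = 3.906×10^-4 H.

M ≈ 391 μH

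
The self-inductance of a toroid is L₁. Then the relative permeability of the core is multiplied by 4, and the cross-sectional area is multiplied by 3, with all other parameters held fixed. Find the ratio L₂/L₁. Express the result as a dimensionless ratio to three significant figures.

L₂/L₁ = 12.0

For a toroid, L ∝ μᵣN²A/R.
L₂/L₁ = (4) × (3) = 12.0.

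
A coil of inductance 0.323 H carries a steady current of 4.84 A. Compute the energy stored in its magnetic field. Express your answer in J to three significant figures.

U ≈ 3.78 J

Stored magnetic energy: U = ½LI².
U = ½(0.323 H)(4.84 A)² = 3.783 J.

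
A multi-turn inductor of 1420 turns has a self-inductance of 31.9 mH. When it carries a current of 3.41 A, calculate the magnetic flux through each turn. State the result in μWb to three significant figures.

From L = NΦ_B/I, the flux per turn is Φ_B = LI/N.
Φ_B = (3.190×10^-2 H)(3.41 A)/1420 = 7.660×10^-5 Wb.

Φ_B ≈ 76.6 μWb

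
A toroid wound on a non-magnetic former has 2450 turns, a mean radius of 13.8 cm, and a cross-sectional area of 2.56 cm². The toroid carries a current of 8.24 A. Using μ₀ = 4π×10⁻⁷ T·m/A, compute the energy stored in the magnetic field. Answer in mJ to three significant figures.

L = μ₀N²A/(2πR) = (4π×10⁻⁷)(2450)²(2.560×10^-4)/(2π×0.138) = 2.227×10^-3 H.
U = ½LI² = ½(2.227×10^-3)(8.24)² = 7.560×10^-2 J.

U ≈ 75.6 mJ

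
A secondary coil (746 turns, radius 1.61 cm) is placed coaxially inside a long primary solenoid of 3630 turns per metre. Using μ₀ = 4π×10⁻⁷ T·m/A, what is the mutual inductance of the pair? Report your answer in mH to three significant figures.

M ≈ 2.77 mH

The outer solenoid produces a uniform field B₁ = μ₀n₁I₁ across the inner coil,
so the flux linkage is N₂Φ = N₂B₁A₂ = μ₀n₁N₂A₂·I₁, giving M = μ₀n₁N₂A₂.
A₂ = πr² = π(1.610×10^-2 m)² = 8.143×10^-4 m².
M = (4π×10⁻⁷)(3630)(746)(8.143×10^-4) = 2.771×10^-3 H.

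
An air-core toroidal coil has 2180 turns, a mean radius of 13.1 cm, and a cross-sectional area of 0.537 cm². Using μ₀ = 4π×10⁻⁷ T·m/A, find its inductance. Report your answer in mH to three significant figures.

L ≈ 0.390 mH

For a thin toroid, L = μ₀N²A/(2πR).
L = (4π×10⁻⁷)(2180)²(5.370×10^-5) / (2π×0.131 m) = 3.896×10^-4 H.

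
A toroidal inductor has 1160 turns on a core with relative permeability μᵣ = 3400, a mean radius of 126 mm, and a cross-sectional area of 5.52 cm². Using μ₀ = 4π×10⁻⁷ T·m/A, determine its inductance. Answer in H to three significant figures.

L ≈ 4.01 H

For a thin toroid, L = μ₀μᵣN²A/(2πR).
L = (4π×10⁻⁷)(3400)(1160)²(5.520×10^-4) / (2π×0.126 m) = 4.009 H.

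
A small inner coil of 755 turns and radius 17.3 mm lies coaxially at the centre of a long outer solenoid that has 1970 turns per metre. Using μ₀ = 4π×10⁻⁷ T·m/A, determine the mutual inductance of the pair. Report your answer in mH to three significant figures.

The outer solenoid produces a uniform field B₁ = μ₀n₁I₁ across the inner coil,
so the flux linkage is N₂Φ = N₂B₁A₂ = μ₀n₁N₂A₂·I₁, giving M = μ₀n₁N₂A₂.
A₂ = πr² = π(1.730×10^-2 m)² = 9.402×10^-4 m².
M = (4π×10⁻⁷)(1970)(755)(9.402×10^-4) = 1.757×10^-3 H.

M ≈ 1.76 mH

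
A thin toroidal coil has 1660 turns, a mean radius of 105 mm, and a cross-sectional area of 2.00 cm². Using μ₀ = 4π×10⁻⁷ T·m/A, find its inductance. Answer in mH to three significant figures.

L ≈ 1.05 mH

For a thin toroid, L = μ₀N²A/(2πR).
L = (4π×10⁻⁷)(1660)²(2.000×10^-4) / (2π×0.105 m) = 1.050×10^-3 H.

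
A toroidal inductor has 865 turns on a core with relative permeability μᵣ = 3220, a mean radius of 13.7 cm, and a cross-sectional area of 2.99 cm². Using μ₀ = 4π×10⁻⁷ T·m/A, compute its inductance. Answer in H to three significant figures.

L ≈ 1.05 H

For a thin toroid, L = μ₀μᵣN²A/(2πR).
L = (4π×10⁻⁷)(3220)(865)²(2.990×10^-4) / (2π×0.137 m) = 1.052 H.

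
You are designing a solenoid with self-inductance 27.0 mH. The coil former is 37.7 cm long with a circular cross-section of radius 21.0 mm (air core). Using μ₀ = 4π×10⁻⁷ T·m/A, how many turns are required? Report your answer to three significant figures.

A = πr² = π(2.100×10^-2 m)² = 1.385×10^-3 m².
From L = μ₀N²A/ℓ, N = √(Lℓ / (μ₀A)).
N = √[(2.700×10^-2)(0.377) / ((4π×10⁻⁷)×1.385×10^-3)] = √(5.847×10^6) ≈ 2418.0.

N ≈ 2420 turns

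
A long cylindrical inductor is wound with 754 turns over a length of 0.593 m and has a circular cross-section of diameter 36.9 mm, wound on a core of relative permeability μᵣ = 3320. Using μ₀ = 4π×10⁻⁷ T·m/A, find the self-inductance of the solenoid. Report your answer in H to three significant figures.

L ≈ 4.28 H

A = π(d/2)² = π(1.845×10^-2 m)² = 1.069×10^-3 m².
For a long solenoid, L = μ₀μᵣN²A/ℓ.
L = (4π×10⁻⁷)(3320)(754)²(1.069×10^-3)/(0.593 m) = 4.277 H.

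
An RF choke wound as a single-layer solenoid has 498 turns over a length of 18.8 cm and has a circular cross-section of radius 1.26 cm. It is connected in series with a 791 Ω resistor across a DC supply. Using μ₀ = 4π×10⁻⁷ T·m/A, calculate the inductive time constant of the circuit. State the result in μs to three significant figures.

A = πr² = π(1.260×10^-2 m)² = 4.988×10^-4 m².
L = μ₀N²A/ℓ = (4π×10⁻⁷)(498)²(4.988×10^-4)/(0.188) = 8.268×10^-4 H.
τ = L/R = (8.268×10^-4)/(791) = 1.045×10^-6 s.

τ ≈ 1.05 μs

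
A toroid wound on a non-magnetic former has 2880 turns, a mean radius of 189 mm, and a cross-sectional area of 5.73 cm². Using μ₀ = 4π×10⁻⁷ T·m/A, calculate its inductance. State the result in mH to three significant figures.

L ≈ 5.03 mH

For a thin toroid, L = μ₀N²A/(2πR).
L = (4π×10⁻⁷)(2880)²(5.730×10^-4) / (2π×0.189 m) = 5.029×10^-3 H.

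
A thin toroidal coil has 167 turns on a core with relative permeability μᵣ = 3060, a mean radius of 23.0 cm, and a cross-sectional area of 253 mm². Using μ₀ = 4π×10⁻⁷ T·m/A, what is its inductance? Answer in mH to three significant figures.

For a thin toroid, L = μ₀μᵣN²A/(2πR).
L = (4π×10⁻⁷)(3060)(167)²(2.530×10^-4) / (2π×0.23 m) = 1.877×10^-2 H.

L ≈ 18.8 mH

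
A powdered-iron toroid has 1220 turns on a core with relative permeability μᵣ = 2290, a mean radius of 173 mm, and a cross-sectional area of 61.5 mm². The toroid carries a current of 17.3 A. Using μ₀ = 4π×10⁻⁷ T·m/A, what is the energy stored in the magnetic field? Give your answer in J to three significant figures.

L = μ₀μᵣN²A/(2πR) = (4π×10⁻⁷)(2290)(1220)²(6.150×10^-5)/(2π×0.173) = 0.2423 H.
U = ½LI² = ½(0.2423)(17.3)² = 36.26 J.

U ≈ 36.3 J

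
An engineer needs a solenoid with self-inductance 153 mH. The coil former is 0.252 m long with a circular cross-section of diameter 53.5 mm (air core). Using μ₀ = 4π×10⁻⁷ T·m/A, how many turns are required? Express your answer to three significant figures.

N ≈ 3690 turns

A = π(d/2)² = π(2.675×10^-2 m)² = 2.248×10^-3 m².
From L = μ₀N²A/ℓ, N = √(Lℓ / (μ₀A)).
N = √[(0.153)(0.252) / ((4π×10⁻⁷)×2.248×10^-3)] = √(1.3648×10^7) ≈ 3694.4.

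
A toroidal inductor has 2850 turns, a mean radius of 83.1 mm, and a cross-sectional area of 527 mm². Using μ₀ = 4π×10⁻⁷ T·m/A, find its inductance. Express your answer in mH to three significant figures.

L ≈ 10.3 mH

For a thin toroid, L = μ₀N²A/(2πR).
L = (4π×10⁻⁷)(2850)²(5.270×10^-4) / (2π×8.310×10^-2 m) = 1.030×10^-2 H.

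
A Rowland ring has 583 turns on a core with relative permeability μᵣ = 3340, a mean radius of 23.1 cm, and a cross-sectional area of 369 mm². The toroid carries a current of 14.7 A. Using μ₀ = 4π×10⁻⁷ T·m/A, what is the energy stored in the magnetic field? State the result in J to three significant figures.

L = μ₀μᵣN²A/(2πR) = (4π×10⁻⁷)(3340)(583)²(3.690×10^-4)/(2π×0.231) = 0.3627 H.
U = ½LI² = ½(0.3627)(14.7)² = 39.19 J.

U ≈ 39.2 J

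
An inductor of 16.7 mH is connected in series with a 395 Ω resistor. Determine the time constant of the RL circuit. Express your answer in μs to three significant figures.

τ = L/R = (1.670×10^-2 H)/(395 Ω) = 4.228×10^-5 s.

τ ≈ 42.3 μs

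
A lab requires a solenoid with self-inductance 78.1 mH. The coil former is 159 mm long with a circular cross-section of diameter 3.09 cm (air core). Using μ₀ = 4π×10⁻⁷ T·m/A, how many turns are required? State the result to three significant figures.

N ≈ 3630 turns

A = π(d/2)² = π(1.545×10^-2 m)² = 7.499×10^-4 m².
From L = μ₀N²A/ℓ, N = √(Lℓ / (μ₀A)).
N = √[(7.810×10^-2)(0.159) / ((4π×10⁻⁷)×7.499×10^-4)] = √(1.318×10^7) ≈ 3630.1.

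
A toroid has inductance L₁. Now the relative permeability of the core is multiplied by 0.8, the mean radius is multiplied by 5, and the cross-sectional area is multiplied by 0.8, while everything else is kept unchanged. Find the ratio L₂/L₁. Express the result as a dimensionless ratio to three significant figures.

For a toroid, L ∝ μᵣN²A/R.
L₂/L₁ = (0.8) × (5)^-1 × (0.8) = 0.128.

L₂/L₁ = 0.128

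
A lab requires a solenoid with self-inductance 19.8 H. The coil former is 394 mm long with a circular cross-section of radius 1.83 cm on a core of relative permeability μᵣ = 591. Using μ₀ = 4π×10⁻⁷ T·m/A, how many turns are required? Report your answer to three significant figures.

N ≈ 3160 turns

A = πr² = π(1.830×10^-2 m)² = 1.052×10^-3 m².
From L = μ₀μᵣN²A/ℓ, N = √(Lℓ / (μ₀μᵣA)).
N = √[(19.8)(0.394) / ((4π×10⁻⁷)(591)×1.052×10^-3)] = √(9.984×10^6) ≈ 3159.8.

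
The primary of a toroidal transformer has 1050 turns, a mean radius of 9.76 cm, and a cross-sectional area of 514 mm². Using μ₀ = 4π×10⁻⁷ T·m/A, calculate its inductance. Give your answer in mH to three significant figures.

For a thin toroid, L = μ₀N²A/(2πR).
L = (4π×10⁻⁷)(1050)²(5.140×10^-4) / (2π×9.760×10^-2 m) = 1.161×10^-3 H.

L ≈ 1.16 mH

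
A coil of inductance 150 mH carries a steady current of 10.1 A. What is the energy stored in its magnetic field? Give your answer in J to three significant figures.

Stored magnetic energy: U = ½LI².
U = ½(0.15 H)(10.1 A)² = 7.651 J.

U ≈ 7.65 J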